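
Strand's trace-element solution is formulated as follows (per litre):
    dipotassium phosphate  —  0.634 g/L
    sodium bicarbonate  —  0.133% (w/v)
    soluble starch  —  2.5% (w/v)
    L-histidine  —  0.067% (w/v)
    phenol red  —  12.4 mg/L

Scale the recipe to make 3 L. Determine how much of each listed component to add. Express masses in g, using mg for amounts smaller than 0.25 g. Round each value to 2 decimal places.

Scale factor relative to 1 L: 3.
dipotassium phosphate: 0.634 g/L × 3 L = 1.90 g
sodium bicarbonate: 0.133% w/v = 1.33 g/L → 1.33 × 3 L = 3.99 g
soluble starch: 2.5% w/v = 25 g/L → 25 × 3 L = 75.00 g
L-histidine: 0.067 g per 100 mL × 3000 mL ÷ 100 = 2.01 g
phenol red: 12.4 mg/L × 3 L = 37.20 mg

dipotassium phosphate 1.90 g; sodium bicarbonate 3.99 g; soluble starch 75.00 g; L-histidine 2.01 g; phenol red 37.20 mg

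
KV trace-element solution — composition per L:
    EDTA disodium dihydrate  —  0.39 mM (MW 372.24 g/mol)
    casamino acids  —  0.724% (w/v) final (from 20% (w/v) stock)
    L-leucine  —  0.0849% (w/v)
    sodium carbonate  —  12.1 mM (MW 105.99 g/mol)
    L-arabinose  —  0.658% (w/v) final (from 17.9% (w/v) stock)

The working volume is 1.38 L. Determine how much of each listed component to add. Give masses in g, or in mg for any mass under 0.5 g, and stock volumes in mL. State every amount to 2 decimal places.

EDTA disodium dihydrate 200.34 mg; casamino acids 49.96 mL; L-leucine 1.17 g; sodium carbonate 1.77 g; L-arabinose 50.73 mL

Scale factor relative to 1 L: 1.38.
EDTA disodium dihydrate: 0.39 mmol/L × 372.24 mg/mmol × 1.38 L = 200.34 mg
casamino acids: C1V1 = C2V2 → 0.724% ÷ 20% × 1380 mL = 49.96 mL
L-leucine: 0.0849 g per 100 mL × 1380 mL ÷ 100 = 1.17 g
sodium carbonate: 12.1 mmol/L × 105.99 g/mol × 1.38 L ÷ 1000 = 1.77 g
L-arabinose: C1V1 = C2V2 → 0.658% ÷ 17.9% × 1380 mL = 50.73 mL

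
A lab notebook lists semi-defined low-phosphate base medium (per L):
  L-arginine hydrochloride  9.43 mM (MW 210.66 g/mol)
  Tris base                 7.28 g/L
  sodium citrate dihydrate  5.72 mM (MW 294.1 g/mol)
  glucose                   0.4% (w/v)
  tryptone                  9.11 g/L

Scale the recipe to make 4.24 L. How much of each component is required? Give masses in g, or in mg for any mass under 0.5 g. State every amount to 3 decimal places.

L-arginine hydrochloride 8.423 g; Tris base 30.867 g; sodium citrate dihydrate 7.133 g; glucose 16.960 g; tryptone 38.626 g

Scale factor relative to 1 L: 4.24.
L-arginine hydrochloride: 9.43 mmol/L × 210.66 g/mol × 4.24 L ÷ 1000 = 8.423 g
Tris base: 7.28 g/L × 4.24 L = 30.867 g
sodium citrate dihydrate: 5.72 mmol/L × 294.1 g/mol × 4.24 L ÷ 1000 = 7.133 g
glucose: 0.4 g per 100 mL × 4240 mL ÷ 100 = 16.960 g
tryptone: 9.11 g/L × 4.24 L = 38.626 g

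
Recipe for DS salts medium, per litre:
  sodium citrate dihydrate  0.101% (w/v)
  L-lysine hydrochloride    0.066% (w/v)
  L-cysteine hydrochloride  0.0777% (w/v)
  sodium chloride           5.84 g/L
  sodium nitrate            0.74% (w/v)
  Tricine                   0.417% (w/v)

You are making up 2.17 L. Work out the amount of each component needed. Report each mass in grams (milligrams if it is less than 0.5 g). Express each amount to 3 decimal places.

sodium citrate dihydrate 2.192 g; L-lysine hydrochloride 1.432 g; L-cysteine hydrochloride 1.686 g; sodium chloride 12.673 g; sodium nitrate 16.058 g; Tricine 9.049 g

Working volume: 2.17 L.
sodium citrate dihydrate: 0.101% w/v = 1.01 g/L → 1.01 × 2.17 L = 2.192 g
L-lysine hydrochloride: 0.066 g per 100 mL × 2170 mL ÷ 100 = 1.432 g
L-cysteine hydrochloride: 0.0777 g per 100 mL × 2170 mL ÷ 100 = 1.686 g
sodium chloride: 5.84 g/L × 2.17 L = 12.673 g
sodium nitrate: 0.74 g per 100 mL × 2170 mL ÷ 100 = 16.058 g
Tricine: 0.417 g per 100 mL × 2170 mL ÷ 100 = 9.049 g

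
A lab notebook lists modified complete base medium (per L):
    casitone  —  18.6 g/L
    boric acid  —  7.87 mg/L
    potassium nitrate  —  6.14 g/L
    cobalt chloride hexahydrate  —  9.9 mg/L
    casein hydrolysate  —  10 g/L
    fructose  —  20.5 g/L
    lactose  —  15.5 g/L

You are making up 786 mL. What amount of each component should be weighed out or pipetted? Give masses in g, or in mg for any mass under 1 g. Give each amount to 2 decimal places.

Target volume = 786 mL = 0.786 L.
casitone: 18.6 g/L × 0.786 L = 14.62 g
boric acid: 7.87 mg/L × 0.786 L = 6.19 mg
potassium nitrate: 6.14 g/L × 0.786 L = 4.83 g
cobalt chloride hexahydrate: 9.9 mg/L × 0.786 L = 7.78 mg
casein hydrolysate: 10 g/L × 0.786 L = 7.86 g
fructose: 20.5 g/L × 0.786 L = 16.11 g
lactose: 15.5 g/L × 0.786 L = 12.18 g

casitone 14.62 g; boric acid 6.19 mg; potassium nitrate 4.83 g; cobalt chloride hexahydrate 7.78 mg; casein hydrolysate 7.86 g; fructose 16.11 g; lactose 12.18 g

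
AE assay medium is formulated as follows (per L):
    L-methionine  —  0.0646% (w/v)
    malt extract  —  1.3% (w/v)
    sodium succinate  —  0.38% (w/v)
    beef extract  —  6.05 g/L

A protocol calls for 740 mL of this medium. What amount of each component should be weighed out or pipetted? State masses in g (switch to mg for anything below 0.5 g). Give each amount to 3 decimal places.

Target volume = 740 mL = 0.74 L.
L-methionine: 0.0646 g per 100 mL × 740 mL ÷ 100 = 0.47804 g = 478.040 mg
malt extract: 1.3% w/v = 13 g/L → 13 × 0.74 L = 9.620 g
sodium succinate: 0.38 g per 100 mL × 740 mL ÷ 100 = 2.812 g
beef extract: 6.05 g/L × 0.74 L = 4.477 g

L-methionine 478.040 mg; malt extract 9.620 g; sodium succinate 2.812 g; beef extract 4.477 g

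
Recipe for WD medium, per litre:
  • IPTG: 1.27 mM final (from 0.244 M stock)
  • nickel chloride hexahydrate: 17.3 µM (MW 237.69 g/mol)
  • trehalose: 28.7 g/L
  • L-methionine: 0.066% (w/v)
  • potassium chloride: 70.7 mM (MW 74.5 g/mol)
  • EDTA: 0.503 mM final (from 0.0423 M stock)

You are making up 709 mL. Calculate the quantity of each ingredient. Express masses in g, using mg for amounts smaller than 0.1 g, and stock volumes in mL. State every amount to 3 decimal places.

Target volume = 709 mL = 0.709 L.
IPTG: C1V1 = C2V2 → 1.27 mM × 709 mL ÷ 244 mM = 3.690 mL
nickel chloride hexahydrate: 17.3 µmol/L × 237.69 g/mol × 0.709 L ÷ 1000 = 2.915 mg
trehalose: 28.7 g/L × 0.709 L = 20.348 g
L-methionine: 0.066% w/v = 0.66 g/L → 0.66 × 0.709 L = 0.468 g
potassium chloride: 70.7 mmol/L × 74.5 g/mol × 0.709 L ÷ 1000 = 3.734 g
EDTA: V = C2·V2/C1 = 0.503 mM × 709 mL ÷ 42.3 mM = 8.431 mL

IPTG 3.690 mL; nickel chloride hexahydrate 2.915 mg; trehalose 20.348 g; L-methionine 0.468 g; potassium chloride 3.734 g; EDTA 8.431 mL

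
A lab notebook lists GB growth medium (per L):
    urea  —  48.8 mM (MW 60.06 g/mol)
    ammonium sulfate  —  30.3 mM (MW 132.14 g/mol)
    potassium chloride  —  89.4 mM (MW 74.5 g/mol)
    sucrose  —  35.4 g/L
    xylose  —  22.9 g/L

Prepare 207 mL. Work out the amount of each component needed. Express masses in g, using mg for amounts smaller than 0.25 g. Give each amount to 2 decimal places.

Scale factor relative to 1 L: 0.207.
urea: 48.8 mmol/L × 60.06 g/mol × 0.207 L ÷ 1000 = 0.61 g
ammonium sulfate: 30.3 mmol/L × 132.14 g/mol × 0.207 L ÷ 1000 = 0.83 g
potassium chloride: 89.4 mmol/L × 74.5 g/mol × 0.207 L ÷ 1000 = 1.38 g
sucrose: 35.4 g/L × 0.207 L = 7.33 g
xylose: 22.9 g/L × 0.207 L = 4.74 g

urea 0.61 g; ammonium sulfate 0.83 g; potassium chloride 1.38 g; sucrose 7.33 g; xylose 4.74 g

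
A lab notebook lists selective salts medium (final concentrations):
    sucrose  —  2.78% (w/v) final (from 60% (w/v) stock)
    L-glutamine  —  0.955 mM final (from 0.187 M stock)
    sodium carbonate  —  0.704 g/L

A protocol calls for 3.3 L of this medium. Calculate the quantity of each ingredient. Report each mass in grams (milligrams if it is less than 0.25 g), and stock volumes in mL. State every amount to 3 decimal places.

Working volume: 3.3 L.
sucrose: C1V1 = C2V2 → 2.78% ÷ 60% × 3300 mL = 152.900 mL
L-glutamine: V = C2·V2/C1 = 0.955 mM × 3300 mL ÷ 187 mM = 16.853 mL
sodium carbonate: 0.704 g/L × 3.3 L = 2.323 g

sucrose 152.900 mL; L-glutamine 16.853 mL; sodium carbonate 2.323 g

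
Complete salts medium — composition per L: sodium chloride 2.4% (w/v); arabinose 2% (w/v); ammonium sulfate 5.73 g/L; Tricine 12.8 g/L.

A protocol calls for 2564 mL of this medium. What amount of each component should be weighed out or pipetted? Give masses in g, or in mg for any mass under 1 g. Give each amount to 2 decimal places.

sodium chloride 61.54 g; arabinose 51.28 g; ammonium sulfate 14.69 g; Tricine 32.82 g

Working volume: 2564 mL = 2.564 L.
sodium chloride: 2.4 g per 100 mL × 2564 mL ÷ 100 = 61.54 g
arabinose: 2% w/v = 20 g/L → 20 × 2.564 L = 51.28 g
ammonium sulfate: 5.73 g/L × 2.564 L = 14.69 g
Tricine: 12.8 g/L × 2.564 L = 32.82 g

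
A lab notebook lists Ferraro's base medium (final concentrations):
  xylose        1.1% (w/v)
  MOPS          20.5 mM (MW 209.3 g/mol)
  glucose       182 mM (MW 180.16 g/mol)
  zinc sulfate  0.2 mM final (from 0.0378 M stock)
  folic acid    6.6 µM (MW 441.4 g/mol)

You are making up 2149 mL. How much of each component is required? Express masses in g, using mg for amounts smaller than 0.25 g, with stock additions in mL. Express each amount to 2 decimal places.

Scale factor relative to 1 L: 2.149.
xylose: 1.1% w/v = 11 g/L → 11 × 2.149 L = 23.64 g
MOPS: 20.5 mmol/L × 209.3 g/mol × 2.149 L ÷ 1000 = 9.22 g
glucose: 182 mmol/L × 180.16 g/mol × 2.149 L ÷ 1000 = 70.46 g
zinc sulfate: dilute stock: 0.2 mM × 2149 mL ÷ 37.8 mM = 11.37 mL
folic acid: 6.6 µmol/L × 441.4 g/mol × 2.149 L ÷ 1000 = 6.26 mg

xylose 23.64 g; MOPS 9.22 g; glucose 70.46 g; zinc sulfate 11.37 mL; folic acid 6.26 mg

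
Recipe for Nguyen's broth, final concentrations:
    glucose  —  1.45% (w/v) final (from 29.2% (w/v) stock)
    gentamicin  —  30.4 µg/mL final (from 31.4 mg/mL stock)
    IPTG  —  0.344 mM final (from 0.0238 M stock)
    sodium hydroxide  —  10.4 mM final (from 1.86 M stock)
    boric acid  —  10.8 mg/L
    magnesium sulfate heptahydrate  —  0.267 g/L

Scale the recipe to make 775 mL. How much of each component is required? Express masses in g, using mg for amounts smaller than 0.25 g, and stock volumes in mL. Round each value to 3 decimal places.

Target volume = 775 mL = 0.775 L.
glucose: dilute stock: 1.45% ÷ 29.2% × 775 mL = 38.485 mL
gentamicin: C1V1 = C2V2 → 30.4 µg/mL × 775 mL ÷ 31400 µg/mL = 0.750 mL
IPTG: V = C2·V2/C1 = 0.344 mM × 775 mL ÷ 23.8 mM = 11.202 mL
sodium hydroxide: C1V1 = C2V2 → 10.4 mM × 775 mL ÷ 1860 mM = 4.333 mL
boric acid: 10.8 mg/L × 0.775 L = 8.370 mg
magnesium sulfate heptahydrate: 0.267 g/L × 0.775 L = 0.206925 g = 206.925 mg

glucose 38.485 mL; gentamicin 0.750 mL; IPTG 11.202 mL; sodium hydroxide 4.333 mL; boric acid 8.370 mg; magnesium sulfate heptahydrate 206.925 mg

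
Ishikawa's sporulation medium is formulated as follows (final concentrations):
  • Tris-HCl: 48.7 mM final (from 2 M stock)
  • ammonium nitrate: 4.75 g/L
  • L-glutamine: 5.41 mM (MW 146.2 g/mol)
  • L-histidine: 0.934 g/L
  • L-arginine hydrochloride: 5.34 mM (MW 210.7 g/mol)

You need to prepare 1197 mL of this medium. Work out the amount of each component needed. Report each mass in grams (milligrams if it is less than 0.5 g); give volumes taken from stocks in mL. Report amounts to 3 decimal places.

Tris-HCl 29.147 mL; ammonium nitrate 5.686 g; L-glutamine 0.947 g; L-histidine 1.118 g; L-arginine hydrochloride 1.347 g

Scale factor relative to 1 L: 1.197.
Tris-HCl: dilute stock: 48.7 mM × 1197 mL ÷ 2000 mM = 29.147 mL
ammonium nitrate: 4.75 g/L × 1.197 L = 5.686 g
L-glutamine: 5.41 mmol/L × 146.2 g/mol × 1.197 L ÷ 1000 = 0.947 g
L-histidine: 0.934 g/L × 1.197 L = 1.118 g
L-arginine hydrochloride: 5.34 mmol/L × 210.7 g/mol × 1.197 L ÷ 1000 = 1.347 g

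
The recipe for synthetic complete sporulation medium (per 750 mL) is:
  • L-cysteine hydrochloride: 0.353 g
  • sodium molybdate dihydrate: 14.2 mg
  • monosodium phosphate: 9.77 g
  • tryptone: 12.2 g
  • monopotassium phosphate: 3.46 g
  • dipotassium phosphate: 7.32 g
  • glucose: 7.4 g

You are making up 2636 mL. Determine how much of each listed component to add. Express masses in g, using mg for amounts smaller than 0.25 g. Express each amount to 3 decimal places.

Scale factor = 2636 mL / 750 mL = 3.51467.
L-cysteine hydrochloride: 0.353 g × (2636 mL / 750 mL) = 1.241 g
sodium molybdate dihydrate: 14.2 mg × (2636 mL / 750 mL) = 49.908 mg
monosodium phosphate: 9.77 g × (2636 mL / 750 mL) = 34.338 g
tryptone: 12.2 g × (2636 mL / 750 mL) = 42.879 g
monopotassium phosphate: 3.46 g × (2636 mL / 750 mL) = 12.161 g
dipotassium phosphate: 7.32 g × (2636 mL / 750 mL) = 25.727 g
glucose: 7.4 g × (2636 mL / 750 mL) = 26.009 g

L-cysteine hydrochloride 1.241 g; sodium molybdate dihydrate 49.908 mg; monosodium phosphate 34.338 g; tryptone 42.879 g; monopotassium phosphate 12.161 g; dipotassium phosphate 25.727 g; glucose 26.009 g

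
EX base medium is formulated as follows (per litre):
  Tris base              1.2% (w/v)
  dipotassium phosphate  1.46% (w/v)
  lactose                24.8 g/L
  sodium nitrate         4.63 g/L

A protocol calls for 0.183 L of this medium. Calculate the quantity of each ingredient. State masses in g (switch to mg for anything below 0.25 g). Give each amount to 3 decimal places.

Scale factor relative to 1 L: 0.183.
Tris base: 1.2 g per 100 mL × 183 mL ÷ 100 = 2.196 g
dipotassium phosphate: 1.46 g per 100 mL × 183 mL ÷ 100 = 2.672 g
lactose: 24.8 g/L × 0.183 L = 4.538 g
sodium nitrate: 4.63 g/L × 0.183 L = 0.847 g

Tris base 2.196 g; dipotassium phosphate 2.672 g; lactose 4.538 g; sodium nitrate 0.847 g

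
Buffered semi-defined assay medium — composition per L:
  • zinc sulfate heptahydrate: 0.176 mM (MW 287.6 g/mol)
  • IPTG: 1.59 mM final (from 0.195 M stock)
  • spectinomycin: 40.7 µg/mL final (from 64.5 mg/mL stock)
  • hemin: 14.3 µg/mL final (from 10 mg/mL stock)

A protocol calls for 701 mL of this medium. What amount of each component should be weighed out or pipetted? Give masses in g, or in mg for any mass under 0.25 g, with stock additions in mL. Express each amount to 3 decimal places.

zinc sulfate heptahydrate 35.483 mg; IPTG 5.716 mL; spectinomycin 0.442 mL; hemin 1.002 mL

Scale factor relative to 1 L: 0.701.
zinc sulfate heptahydrate: 0.176 mmol/L × 287.6 mg/mmol × 0.701 L = 35.483 mg
IPTG: dilute stock: 1.59 mM × 701 mL ÷ 195 mM = 5.716 mL
spectinomycin: dilute stock: 40.7 µg/mL × 701 mL ÷ 64500 µg/mL = 0.442 mL
hemin: dilute stock: 14.3 µg/mL × 701 mL ÷ 10000 µg/mL = 1.002 mL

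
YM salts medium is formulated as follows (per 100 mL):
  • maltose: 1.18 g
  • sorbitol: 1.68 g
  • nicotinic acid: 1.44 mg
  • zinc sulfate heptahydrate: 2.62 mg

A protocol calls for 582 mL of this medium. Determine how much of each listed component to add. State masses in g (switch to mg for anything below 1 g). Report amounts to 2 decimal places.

Scale factor = 582 mL / 100 mL = 5.82.
maltose: 1.18 g × (582 mL / 100 mL) = 6.87 g
sorbitol: 1.68 g × (582 mL / 100 mL) = 9.78 g
nicotinic acid: 1.44 mg × (582 mL / 100 mL) = 8.38 mg
zinc sulfate heptahydrate: 2.62 mg × (582 mL / 100 mL) = 15.25 mg

maltose 6.87 g; sorbitol 9.78 g; nicotinic acid 8.38 mg; zinc sulfate heptahydrate 15.25 mg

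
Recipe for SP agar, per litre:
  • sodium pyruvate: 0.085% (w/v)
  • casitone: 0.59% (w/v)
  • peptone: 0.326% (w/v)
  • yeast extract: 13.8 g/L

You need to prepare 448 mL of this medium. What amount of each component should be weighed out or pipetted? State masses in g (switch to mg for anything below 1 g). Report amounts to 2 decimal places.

Working volume: 448 mL = 0.448 L.
sodium pyruvate: 0.085% w/v = 0.85 g/L → 0.85 × 0.448 L = 0.3808 g = 380.80 mg
casitone: 0.59 g per 100 mL × 448 mL ÷ 100 = 2.64 g
peptone: 0.326% w/v = 3.26 g/L → 3.26 × 0.448 L = 1.46 g
yeast extract: 13.8 g/L × 0.448 L = 6.18 g

sodium pyruvate 380.80 mg; casitone 2.64 g; peptone 1.46 g; yeast extract 6.18 g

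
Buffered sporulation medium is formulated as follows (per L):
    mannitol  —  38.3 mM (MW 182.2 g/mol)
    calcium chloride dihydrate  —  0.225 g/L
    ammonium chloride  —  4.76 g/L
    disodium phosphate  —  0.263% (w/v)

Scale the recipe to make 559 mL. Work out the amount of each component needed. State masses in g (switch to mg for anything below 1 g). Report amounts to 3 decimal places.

Target volume = 559 mL = 0.559 L.
mannitol: 38.3 mmol/L × 182.2 g/mol × 0.559 L ÷ 1000 = 3.901 g
calcium chloride dihydrate: 0.225 g/L × 0.559 L = 0.125775 g = 125.775 mg
ammonium chloride: 4.76 g/L × 0.559 L = 2.661 g
disodium phosphate: 0.263 g per 100 mL × 559 mL ÷ 100 = 1.470 g

mannitol 3.901 g; calcium chloride dihydrate 125.775 mg; ammonium chloride 2.661 g; disodium phosphate 1.470 g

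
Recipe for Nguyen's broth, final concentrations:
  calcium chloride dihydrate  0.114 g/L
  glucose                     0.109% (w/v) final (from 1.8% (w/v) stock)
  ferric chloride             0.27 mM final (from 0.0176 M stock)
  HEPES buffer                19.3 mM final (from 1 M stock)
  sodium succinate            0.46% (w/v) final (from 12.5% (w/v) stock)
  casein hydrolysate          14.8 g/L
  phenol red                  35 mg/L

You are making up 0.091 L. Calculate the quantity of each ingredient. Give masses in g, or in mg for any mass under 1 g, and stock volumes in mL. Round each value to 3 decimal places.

Scale factor relative to 1 L: 0.091.
calcium chloride dihydrate: 0.114 g/L × 0.091 L = 0.010374 g = 10.374 mg
glucose: V = C2·V2/C1 = 0.109% ÷ 1.8% × 91 mL = 5.511 mL
ferric chloride: dilute stock: 0.27 mM × 91 mL ÷ 17.6 mM = 1.396 mL
HEPES buffer: dilute stock: 19.3 mM × 91 mL ÷ 1000 mM = 1.756 mL
sodium succinate: V = C2·V2/C1 = 0.46% ÷ 12.5% × 91 mL = 3.349 mL
casein hydrolysate: 14.8 g/L × 0.091 L = 1.347 g
phenol red: 35 mg/L × 0.091 L = 3.185 mg

calcium chloride dihydrate 10.374 mg; glucose 5.511 mL; ferric chloride 1.396 mL; HEPES buffer 1.756 mL; sodium succinate 3.349 mL; casein hydrolysate 1.347 g; phenol red 3.185 mg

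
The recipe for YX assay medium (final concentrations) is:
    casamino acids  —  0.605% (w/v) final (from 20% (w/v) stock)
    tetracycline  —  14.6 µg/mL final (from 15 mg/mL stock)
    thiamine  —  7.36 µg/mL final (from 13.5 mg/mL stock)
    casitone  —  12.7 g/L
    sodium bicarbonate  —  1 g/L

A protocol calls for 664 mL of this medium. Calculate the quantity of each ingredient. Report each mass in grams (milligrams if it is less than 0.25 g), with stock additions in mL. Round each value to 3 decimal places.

casamino acids 20.086 mL; tetracycline 0.646 mL; thiamine 0.362 mL; casitone 8.433 g; sodium bicarbonate 0.664 g

Target volume = 664 mL = 0.664 L.
casamino acids: C1V1 = C2V2 → 0.605% ÷ 20% × 664 mL = 20.086 mL
tetracycline: C1V1 = C2V2 → 14.6 µg/mL × 664 mL ÷ 15000 µg/mL = 0.646 mL
thiamine: dilute stock: 7.36 µg/mL × 664 mL ÷ 13500 µg/mL = 0.362 mL
casitone: 12.7 g/L × 0.664 L = 8.433 g
sodium bicarbonate: 1 g/L × 0.664 L = 0.664 g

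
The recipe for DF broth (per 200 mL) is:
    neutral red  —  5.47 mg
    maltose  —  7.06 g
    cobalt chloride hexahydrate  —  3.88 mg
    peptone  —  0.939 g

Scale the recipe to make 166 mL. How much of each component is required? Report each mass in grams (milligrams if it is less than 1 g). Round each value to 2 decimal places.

Scale factor = 166 mL / 200 mL = 0.83.
neutral red: 5.47 mg × (166 mL / 200 mL) = 4.54 mg
maltose: 7.06 g × (166 mL / 200 mL) = 5.86 g
cobalt chloride hexahydrate: 3.88 mg × (166 mL / 200 mL) = 3.22 mg
peptone: 0.939 g × (166 mL / 200 mL) = 0.77937 g = 779.37 mg

neutral red 4.54 mg; maltose 5.86 g; cobalt chloride hexahydrate 3.22 mg; peptone 779.37 mg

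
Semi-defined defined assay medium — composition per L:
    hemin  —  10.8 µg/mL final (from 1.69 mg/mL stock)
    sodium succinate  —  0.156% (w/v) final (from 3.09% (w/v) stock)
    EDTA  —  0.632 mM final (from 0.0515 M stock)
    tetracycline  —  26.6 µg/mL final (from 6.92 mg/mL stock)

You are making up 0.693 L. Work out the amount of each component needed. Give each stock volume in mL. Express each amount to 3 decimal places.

Working volume: 0.693 L.
hemin: V = C2·V2/C1 = 10.8 µg/mL × 693 mL ÷ 1690 µg/mL = 4.429 mL
sodium succinate: C1V1 = C2V2 → 0.156% ÷ 3.09% × 693 mL = 34.986 mL
EDTA: dilute stock: 0.632 mM × 693 mL ÷ 51.5 mM = 8.504 mL
tetracycline: dilute stock: 26.6 µg/mL × 693 mL ÷ 6920 µg/mL = 2.664 mL

hemin 4.429 mL; sodium succinate 34.986 mL; EDTA 8.504 mL; tetracycline 2.664 mL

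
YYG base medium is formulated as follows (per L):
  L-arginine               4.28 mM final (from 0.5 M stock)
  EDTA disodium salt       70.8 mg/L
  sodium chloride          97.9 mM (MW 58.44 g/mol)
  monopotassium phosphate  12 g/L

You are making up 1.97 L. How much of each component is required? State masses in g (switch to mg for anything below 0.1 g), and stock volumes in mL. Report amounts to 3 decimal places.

L-arginine 16.863 mL; EDTA disodium salt 0.139 g; sodium chloride 11.271 g; monopotassium phosphate 23.640 g

Scale factor relative to 1 L: 1.97.
L-arginine: V = C2·V2/C1 = 4.28 mM × 1970 mL ÷ 500 mM = 16.863 mL
EDTA disodium salt: 70.8 mg/L × 1.97 L = 139.476 mg = 0.139 g
sodium chloride: 97.9 mmol/L × 58.44 g/mol × 1.97 L ÷ 1000 = 11.271 g
monopotassium phosphate: 12 g/L × 1.97 L = 23.640 g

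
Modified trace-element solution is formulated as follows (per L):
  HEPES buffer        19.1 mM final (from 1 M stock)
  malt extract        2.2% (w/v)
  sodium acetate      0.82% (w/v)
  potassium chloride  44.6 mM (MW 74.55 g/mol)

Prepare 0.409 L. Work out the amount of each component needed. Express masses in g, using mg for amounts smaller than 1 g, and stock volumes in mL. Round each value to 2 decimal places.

HEPES buffer 7.81 mL; malt extract 9.00 g; sodium acetate 3.35 g; potassium chloride 1.36 g

Working volume: 0.409 L.
HEPES buffer: C1V1 = C2V2 → 19.1 mM × 409 mL ÷ 1000 mM = 7.81 mL
malt extract: 2.2% w/v = 22 g/L → 22 × 0.409 L = 9.00 g
sodium acetate: 0.82% w/v = 8.2 g/L → 8.2 × 0.409 L = 3.35 g
potassium chloride: 44.6 mmol/L × 74.55 g/mol × 0.409 L ÷ 1000 = 1.36 g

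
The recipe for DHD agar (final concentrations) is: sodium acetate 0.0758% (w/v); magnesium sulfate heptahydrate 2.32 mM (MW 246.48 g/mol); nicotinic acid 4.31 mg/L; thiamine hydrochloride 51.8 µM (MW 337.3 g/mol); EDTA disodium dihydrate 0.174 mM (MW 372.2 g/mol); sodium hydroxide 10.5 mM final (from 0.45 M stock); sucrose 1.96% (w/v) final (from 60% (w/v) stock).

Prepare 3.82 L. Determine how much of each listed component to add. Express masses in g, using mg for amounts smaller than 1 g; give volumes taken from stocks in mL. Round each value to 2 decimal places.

Working volume: 3.82 L.
sodium acetate: 0.0758 g per 100 mL × 3820 mL ÷ 100 = 2.90 g
magnesium sulfate heptahydrate: 2.32 mmol/L × 246.48 g/mol × 3.82 L ÷ 1000 = 2.18 g
nicotinic acid: 4.31 mg/L × 3.82 L = 16.46 mg
thiamine hydrochloride: 51.8 µmol/L × 337.3 g/mol × 3.82 L ÷ 1000 = 66.74 mg
EDTA disodium dihydrate: 0.174 mmol/L × 372.2 mg/mmol × 3.82 L = 247.39 mg
sodium hydroxide: V = C2·V2/C1 = 10.5 mM × 3820 mL ÷ 450 mM = 89.13 mL
sucrose: dilute stock: 1.96% ÷ 60% × 3820 mL = 124.79 mL

sodium acetate 2.90 g; magnesium sulfate heptahydrate 2.18 g; nicotinic acid 16.46 mg; thiamine hydrochloride 66.74 mg; EDTA disodium dihydrate 247.39 mg; sodium hydroxide 89.13 mL; sucrose 124.79 mL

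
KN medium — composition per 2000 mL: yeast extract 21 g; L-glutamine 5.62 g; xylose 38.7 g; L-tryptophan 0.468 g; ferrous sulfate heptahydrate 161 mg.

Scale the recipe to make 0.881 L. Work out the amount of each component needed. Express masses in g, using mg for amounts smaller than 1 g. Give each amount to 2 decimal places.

yeast extract 9.25 g; L-glutamine 2.48 g; xylose 17.05 g; L-tryptophan 206.15 mg; ferrous sulfate heptahydrate 70.92 mg

Scale factor = 881 mL / 2000 mL = 0.4405.
yeast extract: 21 g × (881 mL / 2000 mL) = 9.25 g
L-glutamine: 5.62 g × (881 mL / 2000 mL) = 2.48 g
xylose: 38.7 g × (881 mL / 2000 mL) = 17.05 g
L-tryptophan: 0.468 g × (881 mL / 2000 mL) = 0.206154 g = 206.15 mg
ferrous sulfate heptahydrate: 161 mg × (881 mL / 2000 mL) = 70.92 mg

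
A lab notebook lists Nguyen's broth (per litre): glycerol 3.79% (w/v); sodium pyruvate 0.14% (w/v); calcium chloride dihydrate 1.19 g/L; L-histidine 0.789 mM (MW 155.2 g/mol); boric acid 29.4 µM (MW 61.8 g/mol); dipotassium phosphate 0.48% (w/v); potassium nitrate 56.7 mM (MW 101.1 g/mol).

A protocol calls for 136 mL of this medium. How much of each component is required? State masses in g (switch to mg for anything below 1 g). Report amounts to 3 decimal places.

Target volume = 136 mL = 0.136 L.
glycerol: 3.79 g per 100 mL × 136 mL ÷ 100 = 5.154 g
sodium pyruvate: 0.14 g per 100 mL × 136 mL ÷ 100 = 0.1904 g = 190.400 mg
calcium chloride dihydrate: 1.19 g/L × 0.136 L = 0.16184 g = 161.840 mg
L-histidine: 0.789 mmol/L × 155.2 mg/mmol × 0.136 L = 16.654 mg
boric acid: 29.4 µmol/L × 61.8 g/mol × 0.136 L ÷ 1000 = 0.247 mg
dipotassium phosphate: 0.48 g per 100 mL × 136 mL ÷ 100 = 0.6528 g = 652.800 mg
potassium nitrate: 56.7 mmol/L × 101.1 mg/mmol × 0.136 L = 779.602 mg

glycerol 5.154 g; sodium pyruvate 190.400 mg; calcium chloride dihydrate 161.840 mg; L-histidine 16.654 mg; boric acid 0.247 mg; dipotassium phosphate 652.800 mg; potassium nitrate 779.602 mg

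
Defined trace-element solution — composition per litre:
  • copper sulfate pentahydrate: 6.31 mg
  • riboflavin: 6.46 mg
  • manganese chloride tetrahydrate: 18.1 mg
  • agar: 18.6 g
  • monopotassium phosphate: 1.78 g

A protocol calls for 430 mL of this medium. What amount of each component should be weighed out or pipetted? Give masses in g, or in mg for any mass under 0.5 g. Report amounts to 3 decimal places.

copper sulfate pentahydrate 2.713 mg; riboflavin 2.778 mg; manganese chloride tetrahydrate 7.783 mg; agar 7.998 g; monopotassium phosphate 0.765 g

Scale factor = 430 mL / 1000 mL = 0.43.
copper sulfate pentahydrate: 6.31 mg × (430 mL / 1000 mL) = 2.713 mg
riboflavin: 6.46 mg × (430 mL / 1000 mL) = 2.778 mg
manganese chloride tetrahydrate: 18.1 mg × (430 mL / 1000 mL) = 7.783 mg
agar: 18.6 g × (430 mL / 1000 mL) = 7.998 g
monopotassium phosphate: 1.78 g × (430 mL / 1000 mL) = 0.765 g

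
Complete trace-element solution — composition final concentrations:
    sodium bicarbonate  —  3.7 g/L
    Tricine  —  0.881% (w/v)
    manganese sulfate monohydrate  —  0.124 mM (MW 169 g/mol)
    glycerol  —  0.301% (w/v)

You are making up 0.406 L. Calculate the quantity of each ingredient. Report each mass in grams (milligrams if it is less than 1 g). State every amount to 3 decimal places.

sodium bicarbonate 1.502 g; Tricine 3.577 g; manganese sulfate monohydrate 8.508 mg; glycerol 1.222 g

Scale factor relative to 1 L: 0.406.
sodium bicarbonate: 3.7 g/L × 0.406 L = 1.502 g
Tricine: 0.881 g per 100 mL × 406 mL ÷ 100 = 3.577 g
manganese sulfate monohydrate: 0.124 mmol/L × 169 mg/mmol × 0.406 L = 8.508 mg
glycerol: 0.301 g per 100 mL × 406 mL ÷ 100 = 1.222 g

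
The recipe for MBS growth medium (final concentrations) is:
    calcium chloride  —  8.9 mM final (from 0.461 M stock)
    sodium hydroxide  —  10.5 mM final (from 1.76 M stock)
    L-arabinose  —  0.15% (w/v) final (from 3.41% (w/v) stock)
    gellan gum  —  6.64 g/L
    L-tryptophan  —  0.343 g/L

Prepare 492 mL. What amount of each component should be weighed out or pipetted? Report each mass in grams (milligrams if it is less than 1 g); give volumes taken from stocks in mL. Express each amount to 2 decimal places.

calcium chloride 9.50 mL; sodium hydroxide 2.94 mL; L-arabinose 21.64 mL; gellan gum 3.27 g; L-tryptophan 168.76 mg

Scale factor relative to 1 L: 0.492.
calcium chloride: dilute stock: 8.9 mM × 492 mL ÷ 461 mM = 9.50 mL
sodium hydroxide: C1V1 = C2V2 → 10.5 mM × 492 mL ÷ 1760 mM = 2.94 mL
L-arabinose: V = C2·V2/C1 = 0.15% ÷ 3.41% × 492 mL = 21.64 mL
gellan gum: 6.64 g/L × 0.492 L = 3.27 g
L-tryptophan: 0.343 g/L × 0.492 L = 0.168756 g = 168.76 mg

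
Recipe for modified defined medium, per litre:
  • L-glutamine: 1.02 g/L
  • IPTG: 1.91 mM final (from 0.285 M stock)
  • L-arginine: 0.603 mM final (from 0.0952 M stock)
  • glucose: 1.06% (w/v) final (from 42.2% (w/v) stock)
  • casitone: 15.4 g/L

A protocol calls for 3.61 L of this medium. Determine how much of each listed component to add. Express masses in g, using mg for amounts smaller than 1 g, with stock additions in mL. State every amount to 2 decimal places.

Working volume: 3.61 L.
L-glutamine: 1.02 g/L × 3.61 L = 3.68 g
IPTG: C1V1 = C2V2 → 1.91 mM × 3610 mL ÷ 285 mM = 24.19 mL
L-arginine: V = C2·V2/C1 = 0.603 mM × 3610 mL ÷ 95.2 mM = 22.87 mL
glucose: dilute stock: 1.06% ÷ 42.2% × 3610 mL = 90.68 mL
casitone: 15.4 g/L × 3.61 L = 55.59 g

L-glutamine 3.68 g; IPTG 24.19 mL; L-arginine 22.87 mL; glucose 90.68 mL; casitone 55.59 g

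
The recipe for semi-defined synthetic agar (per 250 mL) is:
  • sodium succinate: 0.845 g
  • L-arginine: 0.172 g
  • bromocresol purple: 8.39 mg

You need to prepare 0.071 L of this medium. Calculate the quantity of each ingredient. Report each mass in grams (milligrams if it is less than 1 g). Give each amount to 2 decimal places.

sodium succinate 239.98 mg; L-arginine 48.85 mg; bromocresol purple 2.38 mg

Ratio of target to recipe volume: 71 / 250 = 0.284.
sodium succinate: 0.845 g × (71 mL / 250 mL) = 0.23998 g = 239.98 mg
L-arginine: 0.172 g × (71 mL / 250 mL) = 0.048848 g = 48.85 mg
bromocresol purple: 8.39 mg × (71 mL / 250 mL) = 2.38 mg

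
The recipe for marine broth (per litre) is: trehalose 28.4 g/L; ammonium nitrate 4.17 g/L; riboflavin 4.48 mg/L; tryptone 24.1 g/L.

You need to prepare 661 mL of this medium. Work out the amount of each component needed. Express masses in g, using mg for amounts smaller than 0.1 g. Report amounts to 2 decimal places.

trehalose 18.77 g; ammonium nitrate 2.76 g; riboflavin 2.96 mg; tryptone 15.93 g

Working volume: 661 mL = 0.661 L.
trehalose: 28.4 g/L × 0.661 L = 18.77 g
ammonium nitrate: 4.17 g/L × 0.661 L = 2.76 g
riboflavin: 4.48 mg/L × 0.661 L = 2.96 mg
tryptone: 24.1 g/L × 0.661 L = 15.93 g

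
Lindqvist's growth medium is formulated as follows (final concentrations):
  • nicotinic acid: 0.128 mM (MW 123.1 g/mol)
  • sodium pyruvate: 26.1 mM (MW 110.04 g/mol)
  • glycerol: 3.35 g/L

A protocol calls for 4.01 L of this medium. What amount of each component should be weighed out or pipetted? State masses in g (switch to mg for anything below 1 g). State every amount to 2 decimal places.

Working volume: 4.01 L.
nicotinic acid: 0.128 mmol/L × 123.1 mg/mmol × 4.01 L = 63.18 mg
sodium pyruvate: 26.1 mmol/L × 110.04 g/mol × 4.01 L ÷ 1000 = 11.52 g
glycerol: 3.35 g/L × 4.01 L = 13.43 g

nicotinic acid 63.18 mg; sodium pyruvate 11.52 g; glycerol 13.43 g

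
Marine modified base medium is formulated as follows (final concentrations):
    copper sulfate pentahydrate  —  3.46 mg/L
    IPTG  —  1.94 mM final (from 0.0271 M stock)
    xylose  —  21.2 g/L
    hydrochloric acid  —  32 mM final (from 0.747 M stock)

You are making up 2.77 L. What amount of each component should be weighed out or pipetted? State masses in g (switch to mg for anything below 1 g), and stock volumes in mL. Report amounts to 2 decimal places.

copper sulfate pentahydrate 9.58 mg; IPTG 198.30 mL; xylose 58.72 g; hydrochloric acid 118.66 mL

Scale factor relative to 1 L: 2.77.
copper sulfate pentahydrate: 3.46 mg/L × 2.77 L = 9.58 mg
IPTG: C1V1 = C2V2 → 1.94 mM × 2770 mL ÷ 27.1 mM = 198.30 mL
xylose: 21.2 g/L × 2.77 L = 58.72 g
hydrochloric acid: V = C2·V2/C1 = 32 mM × 2770 mL ÷ 747 mM = 118.66 mL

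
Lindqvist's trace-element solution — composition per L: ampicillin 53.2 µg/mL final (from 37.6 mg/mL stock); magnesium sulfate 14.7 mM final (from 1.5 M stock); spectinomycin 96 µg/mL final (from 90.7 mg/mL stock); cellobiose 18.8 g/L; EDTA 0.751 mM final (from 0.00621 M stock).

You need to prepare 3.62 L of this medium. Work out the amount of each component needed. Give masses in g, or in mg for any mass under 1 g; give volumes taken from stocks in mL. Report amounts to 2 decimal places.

Working volume: 3.62 L.
ampicillin: V = C2·V2/C1 = 53.2 µg/mL × 3620 mL ÷ 37600 µg/mL = 5.12 mL
magnesium sulfate: dilute stock: 14.7 mM × 3620 mL ÷ 1500 mM = 35.48 mL
spectinomycin: C1V1 = C2V2 → 96 µg/mL × 3620 mL ÷ 90700 µg/mL = 3.83 mL
cellobiose: 18.8 g/L × 3.62 L = 68.06 g
EDTA: dilute stock: 0.751 mM × 3620 mL ÷ 6.21 mM = 437.78 mL

ampicillin 5.12 mL; magnesium sulfate 35.48 mL; spectinomycin 3.83 mL; cellobiose 68.06 g; EDTA 437.78 mL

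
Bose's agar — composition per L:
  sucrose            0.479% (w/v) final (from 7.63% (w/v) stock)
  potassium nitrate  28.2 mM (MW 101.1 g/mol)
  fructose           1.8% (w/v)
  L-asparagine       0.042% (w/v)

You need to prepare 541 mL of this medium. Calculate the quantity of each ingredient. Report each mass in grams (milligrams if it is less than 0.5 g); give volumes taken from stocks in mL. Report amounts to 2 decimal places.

sucrose 33.96 mL; potassium nitrate 1.54 g; fructose 9.74 g; L-asparagine 227.22 mg

Working volume: 541 mL = 0.541 L.
sucrose: dilute stock: 0.479% ÷ 7.63% × 541 mL = 33.96 mL
potassium nitrate: 28.2 mmol/L × 101.1 g/mol × 0.541 L ÷ 1000 = 1.54 g
fructose: 1.8 g per 100 mL × 541 mL ÷ 100 = 9.74 g
L-asparagine: 0.042% w/v = 0.42 g/L → 0.42 × 0.541 L = 0.22722 g = 227.22 mg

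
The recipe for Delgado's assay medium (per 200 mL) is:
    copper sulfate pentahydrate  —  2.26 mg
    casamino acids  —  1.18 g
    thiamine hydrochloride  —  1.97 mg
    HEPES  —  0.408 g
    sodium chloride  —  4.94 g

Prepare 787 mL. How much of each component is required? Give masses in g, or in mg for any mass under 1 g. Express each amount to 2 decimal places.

Scale factor = 787 mL / 200 mL = 3.935.
copper sulfate pentahydrate: 2.26 mg × (787 mL / 200 mL) = 8.89 mg
casamino acids: 1.18 g × (787 mL / 200 mL) = 4.64 g
thiamine hydrochloride: 1.97 mg × (787 mL / 200 mL) = 7.75 mg
HEPES: 0.408 g × (787 mL / 200 mL) = 1.61 g
sodium chloride: 4.94 g × (787 mL / 200 mL) = 19.44 g

copper sulfate pentahydrate 8.89 mg; casamino acids 4.64 g; thiamine hydrochloride 7.75 mg; HEPES 1.61 g; sodium chloride 19.44 g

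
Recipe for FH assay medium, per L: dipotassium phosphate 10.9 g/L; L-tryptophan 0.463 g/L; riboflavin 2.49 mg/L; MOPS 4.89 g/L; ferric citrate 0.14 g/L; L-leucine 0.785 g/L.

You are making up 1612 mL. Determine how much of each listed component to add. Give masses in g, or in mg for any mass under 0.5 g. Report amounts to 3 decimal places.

dipotassium phosphate 17.571 g; L-tryptophan 0.746 g; riboflavin 4.014 mg; MOPS 7.883 g; ferric citrate 225.680 mg; L-leucine 1.265 g

Working volume: 1612 mL = 1.612 L.
dipotassium phosphate: 10.9 g/L × 1.612 L = 17.571 g
L-tryptophan: 0.463 g/L × 1.612 L = 0.746 g
riboflavin: 2.49 mg/L × 1.612 L = 4.014 mg
MOPS: 4.89 g/L × 1.612 L = 7.883 g
ferric citrate: 0.14 g/L × 1.612 L = 0.22568 g = 225.680 mg
L-leucine: 0.785 g/L × 1.612 L = 1.265 g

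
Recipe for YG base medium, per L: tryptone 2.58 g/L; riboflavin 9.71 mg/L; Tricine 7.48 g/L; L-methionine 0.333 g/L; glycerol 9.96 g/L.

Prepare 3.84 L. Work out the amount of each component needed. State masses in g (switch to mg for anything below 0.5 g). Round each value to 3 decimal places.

Working volume: 3.84 L.
tryptone: 2.58 g/L × 3.84 L = 9.907 g
riboflavin: 9.71 mg/L × 3.84 L = 37.286 mg
Tricine: 7.48 g/L × 3.84 L = 28.723 g
L-methionine: 0.333 g/L × 3.84 L = 1.279 g
glycerol: 9.96 g/L × 3.84 L = 38.246 g

tryptone 9.907 g; riboflavin 37.286 mg; Tricine 28.723 g; L-methionine 1.279 g; glycerol 38.246 g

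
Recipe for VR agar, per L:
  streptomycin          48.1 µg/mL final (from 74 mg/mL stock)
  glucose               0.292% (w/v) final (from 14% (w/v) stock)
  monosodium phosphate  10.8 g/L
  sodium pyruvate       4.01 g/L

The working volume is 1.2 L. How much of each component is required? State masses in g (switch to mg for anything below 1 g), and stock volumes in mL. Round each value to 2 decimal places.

Working volume: 1.2 L.
streptomycin: dilute stock: 48.1 µg/mL × 1200 mL ÷ 74000 µg/mL = 0.78 mL
glucose: C1V1 = C2V2 → 0.292% ÷ 14% × 1200 mL = 25.03 mL
monosodium phosphate: 10.8 g/L × 1.2 L = 12.96 g
sodium pyruvate: 4.01 g/L × 1.2 L = 4.81 g

streptomycin 0.78 mL; glucose 25.03 mL; monosodium phosphate 12.96 g; sodium pyruvate 4.81 g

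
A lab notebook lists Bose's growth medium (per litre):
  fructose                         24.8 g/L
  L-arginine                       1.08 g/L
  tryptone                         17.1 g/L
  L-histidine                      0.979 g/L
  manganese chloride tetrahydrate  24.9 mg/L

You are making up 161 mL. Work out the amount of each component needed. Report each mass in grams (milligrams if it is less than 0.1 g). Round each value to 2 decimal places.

fructose 3.99 g; L-arginine 0.17 g; tryptone 2.75 g; L-histidine 0.16 g; manganese chloride tetrahydrate 4.01 mg

Scale factor relative to 1 L: 0.161.
fructose: 24.8 g/L × 0.161 L = 3.99 g
L-arginine: 1.08 g/L × 0.161 L = 0.17 g
tryptone: 17.1 g/L × 0.161 L = 2.75 g
L-histidine: 0.979 g/L × 0.161 L = 0.16 g
manganese chloride tetrahydrate: 24.9 mg/L × 0.161 L = 4.01 mg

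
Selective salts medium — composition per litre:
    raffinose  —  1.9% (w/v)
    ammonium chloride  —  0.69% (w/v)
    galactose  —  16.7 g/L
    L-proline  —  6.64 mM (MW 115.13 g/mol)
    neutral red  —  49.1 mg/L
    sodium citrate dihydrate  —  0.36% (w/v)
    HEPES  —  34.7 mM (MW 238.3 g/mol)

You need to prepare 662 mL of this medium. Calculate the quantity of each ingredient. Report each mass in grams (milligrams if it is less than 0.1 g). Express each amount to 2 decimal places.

Working volume: 662 mL = 0.662 L.
raffinose: 1.9% w/v = 19 g/L → 19 × 0.662 L = 12.58 g
ammonium chloride: 0.69% w/v = 6.9 g/L → 6.9 × 0.662 L = 4.57 g
galactose: 16.7 g/L × 0.662 L = 11.06 g
L-proline: 6.64 mmol/L × 115.13 g/mol × 0.662 L ÷ 1000 = 0.51 g
neutral red: 49.1 mg/L × 0.662 L = 32.50 mg
sodium citrate dihydrate: 0.36 g per 100 mL × 662 mL ÷ 100 = 2.38 g
HEPES: 34.7 mmol/L × 238.3 g/mol × 0.662 L ÷ 1000 = 5.47 g

raffinose 12.58 g; ammonium chloride 4.57 g; galactose 11.06 g; L-proline 0.51 g; neutral red 32.50 mg; sodium citrate dihydrate 2.38 g; HEPES 5.47 g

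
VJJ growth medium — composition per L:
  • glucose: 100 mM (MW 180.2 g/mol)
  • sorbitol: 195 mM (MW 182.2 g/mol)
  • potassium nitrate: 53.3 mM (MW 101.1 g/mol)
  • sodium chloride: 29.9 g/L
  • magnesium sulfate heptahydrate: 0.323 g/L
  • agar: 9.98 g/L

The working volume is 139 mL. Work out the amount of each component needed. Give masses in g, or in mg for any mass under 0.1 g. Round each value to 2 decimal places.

glucose 2.50 g; sorbitol 4.94 g; potassium nitrate 0.75 g; sodium chloride 4.16 g; magnesium sulfate heptahydrate 44.90 mg; agar 1.39 g

Scale factor relative to 1 L: 0.139.
glucose: 100 mmol/L × 180.2 g/mol × 0.139 L ÷ 1000 = 2.50 g
sorbitol: 195 mmol/L × 182.2 g/mol × 0.139 L ÷ 1000 = 4.94 g
potassium nitrate: 53.3 mmol/L × 101.1 g/mol × 0.139 L ÷ 1000 = 0.75 g
sodium chloride: 29.9 g/L × 0.139 L = 4.16 g
magnesium sulfate heptahydrate: 0.323 g/L × 0.139 L = 0.044897 g = 44.90 mg
agar: 9.98 g/L × 0.139 L = 1.39 g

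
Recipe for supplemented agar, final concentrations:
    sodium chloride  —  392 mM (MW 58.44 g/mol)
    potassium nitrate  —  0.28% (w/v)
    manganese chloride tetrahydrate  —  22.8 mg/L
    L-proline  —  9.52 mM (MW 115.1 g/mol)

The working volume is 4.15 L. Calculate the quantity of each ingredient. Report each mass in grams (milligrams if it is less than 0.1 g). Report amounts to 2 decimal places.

Scale factor relative to 1 L: 4.15.
sodium chloride: 392 mmol/L × 58.44 g/mol × 4.15 L ÷ 1000 = 95.07 g
potassium nitrate: 0.28% w/v = 2.8 g/L → 2.8 × 4.15 L = 11.62 g
manganese chloride tetrahydrate: 22.8 mg/L × 4.15 L = 94.62 mg
L-proline: 9.52 mmol/L × 115.1 g/mol × 4.15 L ÷ 1000 = 4.55 g

sodium chloride 95.07 g; potassium nitrate 11.62 g; manganese chloride tetrahydrate 94.62 mg; L-proline 4.55 g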